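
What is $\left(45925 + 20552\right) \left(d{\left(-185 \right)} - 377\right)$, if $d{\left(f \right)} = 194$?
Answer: $-12165291$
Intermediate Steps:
$\left(45925 + 20552\right) \left(d{\left(-185 \right)} - 377\right) = \left(45925 + 20552\right) \left(194 - 377\right) = 66477 \left(194 + \left(-10084 + 9707\right)\right) = 66477 \left(194 - 377\right) = 66477 \left(-183\right) = -12165291$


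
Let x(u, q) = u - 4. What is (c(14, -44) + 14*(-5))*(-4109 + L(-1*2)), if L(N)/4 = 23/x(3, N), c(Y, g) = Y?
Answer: 235256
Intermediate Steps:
x(u, q) = -4 + u
L(N) = -92 (L(N) = 4*(23/(-4 + 3)) = 4*(23/(-1)) = 4*(23*(-1)) = 4*(-23) = -92)
(c(14, -44) + 14*(-5))*(-4109 + L(-1*2)) = (14 + 14*(-5))*(-4109 - 92) = (14 - 70)*(-4201) = -56*(-4201) = 235256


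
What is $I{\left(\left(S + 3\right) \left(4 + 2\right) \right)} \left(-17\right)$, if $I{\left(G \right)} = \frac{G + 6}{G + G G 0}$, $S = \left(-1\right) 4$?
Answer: $0$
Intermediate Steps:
$S = -4$
$I{\left(G \right)} = \frac{6 + G}{G}$ ($I{\left(G \right)} = \frac{6 + G}{G + G^{2} \cdot 0} = \frac{6 + G}{G + 0} = \frac{6 + G}{G}$)
$I{\left(\left(S + 3\right) \left(4 + 2\right) \right)} \left(-17\right) = \frac{6 + \left(-4 + 3\right) \left(4 + 2\right)}{\left(-4 + 3\right) \left(4 + 2\right)} \left(-17\right) = \frac{6 - 6}{\left(-1\right) 6} \left(-17\right) = \frac{6 - 6}{-6} \left(-17\right) = \left(- \frac{1}{6}\right) 0 \left(-17\right) = 0 \left(-17\right) = 0$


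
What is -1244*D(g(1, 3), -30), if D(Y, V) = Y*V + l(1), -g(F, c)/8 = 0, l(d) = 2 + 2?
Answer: -4976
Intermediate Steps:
l(d) = 4
g(F, c) = 0 (g(F, c) = -8*0 = 0)
D(Y, V) = 4 + V*Y (D(Y, V) = Y*V + 4 = V*Y + 4 = 4 + V*Y)
-1244*D(g(1, 3), -30) = -1244*(4 - 30*0) = -1244*(4 + 0) = -1244*4 = -4976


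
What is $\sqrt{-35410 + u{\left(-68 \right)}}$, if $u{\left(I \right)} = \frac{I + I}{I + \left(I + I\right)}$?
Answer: $\frac{2 i \sqrt{79671}}{3} \approx 188.17 i$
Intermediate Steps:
$u{\left(I \right)} = \frac{2}{3}$ ($u{\left(I \right)} = \frac{2 I}{I + 2 I} = \frac{2 I}{3 I} = 2 I \frac{1}{3 I} = \frac{2}{3}$)
$\sqrt{-35410 + u{\left(-68 \right)}} = \sqrt{-35410 + \frac{2}{3}} = \sqrt{- \frac{106228}{3}} = \frac{2 i \sqrt{79671}}{3}$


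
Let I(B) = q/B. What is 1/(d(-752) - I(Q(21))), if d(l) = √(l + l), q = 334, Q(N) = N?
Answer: -3507/387410 - 441*I*√94/193705 ≈ -0.0090524 - 0.022073*I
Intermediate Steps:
I(B) = 334/B
d(l) = √2*√l (d(l) = √(2*l) = √2*√l)
1/(d(-752) - I(Q(21))) = 1/(√2*√(-752) - 334/21) = 1/(√2*(4*I*√47) - 334/21) = 1/(4*I*√94 - 1*334/21) = 1/(4*I*√94 - 334/21) = 1/(-334/21 + 4*I*√94)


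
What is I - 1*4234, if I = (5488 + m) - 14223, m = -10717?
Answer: -23686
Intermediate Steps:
I = -19452 (I = (5488 - 10717) - 14223 = -5229 - 14223 = -19452)
I - 1*4234 = -19452 - 1*4234 = -19452 - 4234 = -23686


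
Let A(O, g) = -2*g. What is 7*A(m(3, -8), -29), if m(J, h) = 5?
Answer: 406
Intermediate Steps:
7*A(m(3, -8), -29) = 7*(-2*(-29)) = 7*58 = 406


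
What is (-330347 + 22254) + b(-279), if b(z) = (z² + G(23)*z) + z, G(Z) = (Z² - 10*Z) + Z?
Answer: -320369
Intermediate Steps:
G(Z) = Z² - 9*Z
b(z) = z² + 323*z (b(z) = (z² + (23*(-9 + 23))*z) + z = (z² + (23*14)*z) + z = (z² + 322*z) + z = z² + 323*z)
(-330347 + 22254) + b(-279) = (-330347 + 22254) - 279*(323 - 279) = -308093 - 279*44 = -308093 - 12276 = -320369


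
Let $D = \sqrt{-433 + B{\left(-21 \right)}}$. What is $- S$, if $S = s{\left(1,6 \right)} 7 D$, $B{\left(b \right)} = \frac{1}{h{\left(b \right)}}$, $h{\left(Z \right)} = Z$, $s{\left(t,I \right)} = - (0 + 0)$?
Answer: $0$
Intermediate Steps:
$s{\left(t,I \right)} = 0$ ($s{\left(t,I \right)} = \left(-1\right) 0 = 0$)
$B{\left(b \right)} = \frac{1}{b}$
$D = \frac{i \sqrt{190974}}{21}$ ($D = \sqrt{-433 + \frac{1}{-21}} = \sqrt{-433 - \frac{1}{21}} = \sqrt{- \frac{9094}{21}} = \frac{i \sqrt{190974}}{21} \approx 20.81 i$)
$S = 0$ ($S = 0 \cdot 7 \frac{i \sqrt{190974}}{21} = 0 \frac{i \sqrt{190974}}{21} = 0$)
$- S = \left(-1\right) 0 = 0$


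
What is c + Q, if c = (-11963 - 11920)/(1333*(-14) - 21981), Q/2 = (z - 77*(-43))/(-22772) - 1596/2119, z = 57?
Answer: -1421206225/1170156299 ≈ -1.2145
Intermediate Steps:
Q = -21740452/12063467 (Q = 2*((57 - 77*(-43))/(-22772) - 1596/2119) = 2*((57 + 3311)*(-1/22772) - 1596*1/2119) = 2*(3368*(-1/22772) - 1596/2119) = 2*(-842/5693 - 1596/2119) = 2*(-10870226/12063467) = -21740452/12063467 ≈ -1.8022)
c = 57/97 (c = -23883/(-18662 - 21981) = -23883/(-40643) = -23883*(-1/40643) = 57/97 ≈ 0.58763)
c + Q = 57/97 - 21740452/12063467 = -1421206225/1170156299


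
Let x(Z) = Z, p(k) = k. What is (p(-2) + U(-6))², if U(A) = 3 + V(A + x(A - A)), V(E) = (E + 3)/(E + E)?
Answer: 25/16 ≈ 1.5625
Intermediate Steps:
V(E) = (3 + E)/(2*E) (V(E) = (3 + E)/((2*E)) = (3 + E)*(1/(2*E)) = (3 + E)/(2*E))
U(A) = 3 + (3 + A)/(2*A) (U(A) = 3 + (3 + (A + (A - A)))/(2*(A + (A - A))) = 3 + (3 + (A + 0))/(2*(A + 0)) = 3 + (3 + A)/(2*A))
(p(-2) + U(-6))² = (-2 + (½)*(3 + 7*(-6))/(-6))² = (-2 + (½)*(-⅙)*(3 - 42))² = (-2 + (½)*(-⅙)*(-39))² = (-2 + 13/4)² = (5/4)² = 25/16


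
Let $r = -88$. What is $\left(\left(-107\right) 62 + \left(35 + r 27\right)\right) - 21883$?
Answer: $-30858$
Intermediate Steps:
$\left(\left(-107\right) 62 + \left(35 + r 27\right)\right) - 21883 = \left(\left(-107\right) 62 + \left(35 - 2376\right)\right) - 21883 = \left(-6634 + \left(35 - 2376\right)\right) - 21883 = \left(-6634 - 2341\right) - 21883 = -8975 - 21883 = -30858$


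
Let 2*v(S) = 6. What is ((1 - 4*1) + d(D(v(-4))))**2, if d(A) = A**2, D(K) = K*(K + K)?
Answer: 103041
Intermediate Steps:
v(S) = 3 (v(S) = (1/2)*6 = 3)
D(K) = 2*K**2 (D(K) = K*(2*K) = 2*K**2)
((1 - 4*1) + d(D(v(-4))))**2 = ((1 - 4*1) + (2*3**2)**2)**2 = ((1 - 4) + (2*9)**2)**2 = (-3 + 18**2)**2 = (-3 + 324)**2 = 321**2 = 103041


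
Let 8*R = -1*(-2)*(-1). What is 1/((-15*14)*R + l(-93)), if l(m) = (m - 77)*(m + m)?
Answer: 2/63345 ≈ 3.1573e-5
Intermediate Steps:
l(m) = 2*m*(-77 + m) (l(m) = (-77 + m)*(2*m) = 2*m*(-77 + m))
R = -¼ (R = (-1*(-2)*(-1))/8 = (2*(-1))/8 = (⅛)*(-2) = -¼ ≈ -0.25000)
1/((-15*14)*R + l(-93)) = 1/(-15*14*(-¼) + 2*(-93)*(-77 - 93)) = 1/(-210*(-¼) + 2*(-93)*(-170)) = 1/(105/2 + 31620) = 1/(63345/2) = 2/63345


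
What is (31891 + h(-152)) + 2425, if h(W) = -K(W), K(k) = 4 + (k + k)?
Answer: 34616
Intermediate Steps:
K(k) = 4 + 2*k
h(W) = -4 - 2*W (h(W) = -(4 + 2*W) = -4 - 2*W)
(31891 + h(-152)) + 2425 = (31891 + (-4 - 2*(-152))) + 2425 = (31891 + (-4 + 304)) + 2425 = (31891 + 300) + 2425 = 32191 + 2425 = 34616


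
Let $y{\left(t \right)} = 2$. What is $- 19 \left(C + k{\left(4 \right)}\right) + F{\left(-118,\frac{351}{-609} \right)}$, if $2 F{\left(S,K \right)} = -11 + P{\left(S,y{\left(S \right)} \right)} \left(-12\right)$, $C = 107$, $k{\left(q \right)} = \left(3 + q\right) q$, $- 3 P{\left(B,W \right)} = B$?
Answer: $- \frac{5613}{2} \approx -2806.5$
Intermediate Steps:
$P{\left(B,W \right)} = - \frac{B}{3}$
$k{\left(q \right)} = q \left(3 + q\right)$
$F{\left(S,K \right)} = - \frac{11}{2} + 2 S$ ($F{\left(S,K \right)} = \frac{-11 + - \frac{S}{3} \left(-12\right)}{2} = \frac{-11 + 4 S}{2} = - \frac{11}{2} + 2 S$)
$- 19 \left(C + k{\left(4 \right)}\right) + F{\left(-118,\frac{351}{-609} \right)} = - 19 \left(107 + 4 \left(3 + 4\right)\right) + \left(- \frac{11}{2} + 2 \left(-118\right)\right) = - 19 \left(107 + 4 \cdot 7\right) - \frac{483}{2} = - 19 \left(107 + 28\right) - \frac{483}{2} = \left(-19\right) 135 - \frac{483}{2} = -2565 - \frac{483}{2} = - \frac{5613}{2}$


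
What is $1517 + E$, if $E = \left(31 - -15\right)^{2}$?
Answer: $3633$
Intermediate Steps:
$E = 2116$ ($E = \left(31 + 15\right)^{2} = 46^{2} = 2116$)
$1517 + E = 1517 + 2116 = 3633$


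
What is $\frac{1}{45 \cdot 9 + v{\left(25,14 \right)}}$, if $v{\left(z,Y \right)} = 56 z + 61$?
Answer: $\frac{1}{1866} \approx 0.00053591$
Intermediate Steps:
$v{\left(z,Y \right)} = 61 + 56 z$
$\frac{1}{45 \cdot 9 + v{\left(25,14 \right)}} = \frac{1}{45 \cdot 9 + \left(61 + 56 \cdot 25\right)} = \frac{1}{405 + \left(61 + 1400\right)} = \frac{1}{405 + 1461} = \frac{1}{1866}$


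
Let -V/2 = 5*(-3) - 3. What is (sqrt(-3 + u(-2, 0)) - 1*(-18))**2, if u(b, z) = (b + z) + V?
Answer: (18 + sqrt(31))**2 ≈ 555.44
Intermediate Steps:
V = 36 (V = -2*(5*(-3) - 3) = -2*(-15 - 3) = -2*(-18) = 36)
u(b, z) = 36 + b + z (u(b, z) = (b + z) + 36 = 36 + b + z)
(sqrt(-3 + u(-2, 0)) - 1*(-18))**2 = (sqrt(-3 + (36 - 2 + 0)) - 1*(-18))**2 = (sqrt(-3 + 34) + 18)**2 = (sqrt(31) + 18)**2 = (18 + sqrt(31))**2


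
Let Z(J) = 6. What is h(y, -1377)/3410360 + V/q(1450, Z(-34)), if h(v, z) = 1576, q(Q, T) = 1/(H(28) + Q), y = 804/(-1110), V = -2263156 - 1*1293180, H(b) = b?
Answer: -2240719321067163/426295 ≈ -5.2563e+9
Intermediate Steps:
V = -3556336 (V = -2263156 - 1293180 = -3556336)
y = -134/185 (y = 804*(-1/1110) = -134/185 ≈ -0.72432)
q(Q, T) = 1/(28 + Q)
h(y, -1377)/3410360 + V/q(1450, Z(-34)) = 1576/3410360 - 3556336/(1/(28 + 1450)) = 1576*(1/3410360) - 3556336/(1/1478) = 197/426295 - 3556336/1/1478 = 197/426295 - 3556336*1478 = 197/426295 - 5256264608 = -2240719321067163/426295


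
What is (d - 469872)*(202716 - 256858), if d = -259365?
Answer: 39482349654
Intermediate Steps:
(d - 469872)*(202716 - 256858) = (-259365 - 469872)*(202716 - 256858) = -729237*(-54142) = 39482349654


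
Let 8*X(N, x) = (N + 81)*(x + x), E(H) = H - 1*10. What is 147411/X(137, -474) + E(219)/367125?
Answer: -1639783766/287392125 ≈ -5.7057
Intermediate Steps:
E(H) = -10 + H (E(H) = H - 10 = -10 + H)
X(N, x) = x*(81 + N)/4 (X(N, x) = ((N + 81)*(x + x))/8 = ((81 + N)*(2*x))/8 = (2*x*(81 + N))/8 = x*(81 + N)/4)
147411/X(137, -474) + E(219)/367125 = 147411/(((¼)*(-474)*(81 + 137))) + (-10 + 219)/367125 = 147411/(((¼)*(-474)*218)) + 209*(1/367125) = 147411/(-25833) + 19/33375 = 147411*(-1/25833) + 19/33375 = -49137/8611 + 19/33375 = -1639783766/287392125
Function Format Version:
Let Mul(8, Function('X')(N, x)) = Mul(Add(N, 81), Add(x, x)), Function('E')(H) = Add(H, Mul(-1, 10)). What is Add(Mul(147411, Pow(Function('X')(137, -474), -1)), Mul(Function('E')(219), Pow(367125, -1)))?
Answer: Rational(-1639783766, 287392125) ≈ -5.7057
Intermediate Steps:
Function('E')(H) = Add(-10, H) (Function('E')(H) = Add(H, -10) = Add(-10, H))
Function('X')(N, x) = Mul(Rational(1, 4), x, Add(81, N)) (Function('X')(N, x) = Mul(Rational(1, 8), Mul(Add(N, 81), Add(x, x))) = Mul(Rational(1, 8), Mul(Add(81, N), Mul(2, x))) = Mul(Rational(1, 8), Mul(2, x, Add(81, N))) = Mul(Rational(1, 4), x, Add(81, N)))
Add(Mul(147411, Pow(Function('X')(137, -474), -1)), Mul(Function('E')(219), Pow(367125, -1))) = Add(Mul(147411, Pow(Mul(Rational(1, 4), -474, Add(81, 137)), -1)), Mul(Add(-10, 219), Pow(367125, -1))) = Add(Mul(147411, Pow(Mul(Rational(1, 4), -474, 218), -1)), Mul(209, Rational(1, 367125))) = Add(Mul(147411, Pow(-25833, -1)), Rational(19, 33375)) = Add(Mul(147411, Rational(-1, 25833)), Rational(19, 33375)) = Add(Rational(-49137, 8611), Rational(19, 33375)) = Rational(-1639783766, 287392125)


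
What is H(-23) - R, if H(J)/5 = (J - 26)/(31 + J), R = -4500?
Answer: 35755/8 ≈ 4469.4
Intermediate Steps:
H(J) = 5*(-26 + J)/(31 + J) (H(J) = 5*((J - 26)/(31 + J)) = 5*((-26 + J)/(31 + J)) = 5*(-26 + J)/(31 + J))
H(-23) - R = 5*(-26 - 23)/(31 - 23) - 1*(-4500) = 5*(-49)/8 + 4500 = 5*(⅛)*(-49) + 4500 = -245/8 + 4500 = 35755/8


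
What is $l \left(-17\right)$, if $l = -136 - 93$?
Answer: $3893$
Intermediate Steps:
$l = -229$ ($l = -136 - 93 = -229$)
$l \left(-17\right) = \left(-229\right) \left(-17\right) = 3893$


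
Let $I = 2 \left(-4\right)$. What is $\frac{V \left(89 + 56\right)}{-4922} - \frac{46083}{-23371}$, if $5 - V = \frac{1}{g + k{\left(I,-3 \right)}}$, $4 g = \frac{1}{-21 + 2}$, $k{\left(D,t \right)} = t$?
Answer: $\frac{47804181759}{26342342198} \approx 1.8147$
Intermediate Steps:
$I = -8$
$g = - \frac{1}{76}$ ($g = \frac{1}{4 \left(-21 + 2\right)} = \frac{1}{4 \left(-19\right)} = \frac{1}{4} \left(- \frac{1}{19}\right) = - \frac{1}{76} \approx -0.013158$)
$V = \frac{1221}{229}$ ($V = 5 - \frac{1}{- \frac{1}{76} - 3} = 5 - \frac{1}{- \frac{229}{76}} = 5 - - \frac{76}{229} = 5 + \frac{76}{229} = \frac{1221}{229} \approx 5.3319$)
$\frac{V \left(89 + 56\right)}{-4922} - \frac{46083}{-23371} = \frac{\frac{1221}{229} \left(89 + 56\right)}{-4922} - \frac{46083}{-23371} = \frac{1221}{229} \cdot 145 \left(- \frac{1}{4922}\right) - - \frac{46083}{23371} = \frac{177045}{229} \left(- \frac{1}{4922}\right) + \frac{46083}{23371} = - \frac{177045}{1127138} + \frac{46083}{23371} = \frac{47804181759}{26342342198}$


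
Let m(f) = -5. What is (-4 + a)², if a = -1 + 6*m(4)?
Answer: 1225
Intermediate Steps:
a = -31 (a = -1 + 6*(-5) = -1 - 30 = -31)
(-4 + a)² = (-4 - 31)² = (-35)² = 1225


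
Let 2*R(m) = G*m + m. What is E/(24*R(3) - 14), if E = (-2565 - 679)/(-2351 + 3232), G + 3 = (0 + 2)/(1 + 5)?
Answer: 1622/32597 ≈ 0.049759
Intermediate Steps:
G = -8/3 (G = -3 + (0 + 2)/(1 + 5) = -3 + 2/6 = -3 + 2*(1/6) = -3 + 1/3 = -8/3 ≈ -2.6667)
E = -3244/881 ≈ -3.6822
R(m) = -5*m/6 (R(m) = (-8*m/3 + m)/2 = (-5*m/3)/2 = -5*m/6)
E/(24*R(3) - 14) = -3244/(881*(24*(-5/6*3) - 14)) = -3244/(881*(24*(-5/2) - 14)) = -3244/(881*(-60 - 14)) = -3244/881/(-74) = -3244/881*(-1/74) = 1622/32597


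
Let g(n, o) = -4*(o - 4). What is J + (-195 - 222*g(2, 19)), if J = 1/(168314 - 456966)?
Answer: 3788557499/288652 ≈ 13125.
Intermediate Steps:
g(n, o) = 16 - 4*o (g(n, o) = -4*(-4 + o) = 16 - 4*o)
J = -1/288652 (J = 1/(-288652) = -1/288652 ≈ -3.4644e-6)
J + (-195 - 222*g(2, 19)) = -1/288652 + (-195 - 222*(16 - 4*19)) = -1/288652 + (-195 - 222*(16 - 76)) = -1/288652 + (-195 - 222*(-60)) = -1/288652 + (-195 + 13320) = -1/288652 + 13125 = 3788557499/288652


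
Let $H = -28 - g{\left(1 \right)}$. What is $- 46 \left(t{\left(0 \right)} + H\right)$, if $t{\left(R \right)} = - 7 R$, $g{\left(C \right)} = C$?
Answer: $1334$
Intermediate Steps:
$H = -29$ ($H = -28 - 1 = -29$)
$- 46 \left(t{\left(0 \right)} + H\right) = - 46 \left(\left(-7\right) 0 - 29\right) = - 46 \left(0 - 29\right) = \left(-46\right) \left(-29\right) = 1334$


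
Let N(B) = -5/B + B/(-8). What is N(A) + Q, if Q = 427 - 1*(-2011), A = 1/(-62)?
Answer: 1363009/496 ≈ 2748.0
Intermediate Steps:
A = -1/62 ≈ -0.016129
N(B) = -5/B - B/8 (N(B) = -5/B + B*(-1/8) = -5/B - B/8)
Q = 2438 (Q = 427 + 2011 = 2438)
N(A) + Q = (-5/(-1/62) - 1/8*(-1/62)) + 2438 = (-5*(-62) + 1/496) + 2438 = (310 + 1/496) + 2438 = 153761/496 + 2438 = 1363009/496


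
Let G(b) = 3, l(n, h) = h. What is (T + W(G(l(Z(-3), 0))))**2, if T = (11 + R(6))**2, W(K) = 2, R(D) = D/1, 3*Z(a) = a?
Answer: 84681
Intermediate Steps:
Z(a) = a/3
R(D) = D (R(D) = D*1 = D)
T = 289 (T = (11 + 6)**2 = 17**2 = 289)
(T + W(G(l(Z(-3), 0))))**2 = (289 + 2)**2 = 291**2 = 84681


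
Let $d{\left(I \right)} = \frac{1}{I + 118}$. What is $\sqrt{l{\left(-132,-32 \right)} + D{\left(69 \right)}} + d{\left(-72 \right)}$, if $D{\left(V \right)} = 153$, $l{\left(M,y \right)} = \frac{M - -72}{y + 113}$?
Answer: $\frac{1}{46} + \frac{\sqrt{12333}}{9} \approx 12.361$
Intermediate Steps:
$l{\left(M,y \right)} = \frac{72 + M}{113 + y}$ ($l{\left(M,y \right)} = \frac{M + 72}{113 + y} = \frac{72 + M}{113 + y}$)
$d{\left(I \right)} = \frac{1}{118 + I}$
$\sqrt{l{\left(-132,-32 \right)} + D{\left(69 \right)}} + d{\left(-72 \right)} = \sqrt{\frac{72 - 132}{113 - 32} + 153} + \frac{1}{118 - 72} = \sqrt{\frac{1}{81} \left(-60\right) + 153} + \frac{1}{46} = \sqrt{- \frac{20}{27} + 153} + \frac{1}{46} = \sqrt{\frac{4111}{27}} + \frac{1}{46} = \frac{\sqrt{12333}}{9} + \frac{1}{46} = \frac{1}{46} + \frac{\sqrt{12333}}{9}$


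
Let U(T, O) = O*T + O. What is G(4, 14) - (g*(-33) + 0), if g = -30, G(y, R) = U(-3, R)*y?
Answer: -1102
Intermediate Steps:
U(T, O) = O + O*T
G(y, R) = -2*R*y (G(y, R) = (R*(1 - 3))*y = (R*(-2))*y = (-2*R)*y = -2*R*y)
G(4, 14) - (g*(-33) + 0) = -2*14*4 - (-30*(-33) + 0) = -112 - (990 + 0) = -112 - 1*990 = -112 - 990 = -1102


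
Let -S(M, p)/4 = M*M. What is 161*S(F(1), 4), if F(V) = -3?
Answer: -5796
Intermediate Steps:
S(M, p) = -4*M² (S(M, p) = -4*M*M = -4*M²)
161*S(F(1), 4) = 161*(-4*(-3)²) = 161*(-4*9) = 161*(-36) = -5796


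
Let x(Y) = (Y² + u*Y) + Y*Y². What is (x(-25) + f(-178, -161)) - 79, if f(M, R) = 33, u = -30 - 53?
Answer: -12971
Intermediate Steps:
u = -83
x(Y) = Y² + Y³ - 83*Y (x(Y) = (Y² - 83*Y) + Y*Y² = (Y² - 83*Y) + Y³ = Y² + Y³ - 83*Y)
(x(-25) + f(-178, -161)) - 79 = (-25*(-83 - 25 + (-25)²) + 33) - 79 = (-25*(-83 - 25 + 625) + 33) - 79 = (-25*517 + 33) - 79 = (-12925 + 33) - 79 = -12892 - 79 = -12971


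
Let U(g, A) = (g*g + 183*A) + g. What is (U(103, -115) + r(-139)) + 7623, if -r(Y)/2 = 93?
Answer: -2896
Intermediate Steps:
U(g, A) = g + g² + 183*A (U(g, A) = (g² + 183*A) + g = g + g² + 183*A)
r(Y) = -186 (r(Y) = -2*93 = -186)
(U(103, -115) + r(-139)) + 7623 = ((103 + 103² + 183*(-115)) - 186) + 7623 = ((103 + 10609 - 21045) - 186) + 7623 = (-10333 - 186) + 7623 = -10519 + 7623 = -2896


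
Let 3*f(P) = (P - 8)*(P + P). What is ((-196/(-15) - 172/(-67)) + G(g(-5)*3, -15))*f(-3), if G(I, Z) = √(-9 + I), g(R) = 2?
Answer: 345664/1005 + 22*I*√3 ≈ 343.94 + 38.105*I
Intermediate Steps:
f(P) = 2*P*(-8 + P)/3 (f(P) = ((P - 8)*(P + P))/3 = ((-8 + P)*(2*P))/3 = (2*P*(-8 + P))/3 = 2*P*(-8 + P)/3)
((-196/(-15) - 172/(-67)) + G(g(-5)*3, -15))*f(-3) = ((-196/(-15) - 172/(-67)) + √(-9 + 2*3))*((⅔)*(-3)*(-8 - 3)) = ((-196*(-1/15) - 172*(-1/67)) + √(-9 + 6))*((⅔)*(-3)*(-11)) = ((196/15 + 172/67) + √(-3))*22 = (15712/1005 + I*√3)*22 = 345664/1005 + 22*I*√3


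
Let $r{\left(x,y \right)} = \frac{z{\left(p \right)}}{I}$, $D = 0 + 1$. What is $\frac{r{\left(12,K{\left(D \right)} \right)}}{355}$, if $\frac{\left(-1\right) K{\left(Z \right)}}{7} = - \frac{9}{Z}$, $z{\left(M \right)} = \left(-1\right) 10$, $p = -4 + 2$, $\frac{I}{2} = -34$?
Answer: $\frac{1}{2414} \approx 0.00041425$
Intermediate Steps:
$D = 1$
$I = -68$ ($I = 2 \left(-34\right) = -68$)
$p = -2$
$z{\left(M \right)} = -10$
$K{\left(Z \right)} = \frac{63}{Z}$ ($K{\left(Z \right)} = - 7 \left(- \frac{9}{Z}\right) = \frac{63}{Z}$)
$r{\left(x,y \right)} = \frac{5}{34}$ ($r{\left(x,y \right)} = - \frac{10}{-68} = \left(-10\right) \left(- \frac{1}{68}\right) = \frac{5}{34}$)
$\frac{r{\left(12,K{\left(D \right)} \right)}}{355} = \frac{5}{34 \cdot 355} = \frac{5}{34} \cdot \frac{1}{355} = \frac{1}{2414}$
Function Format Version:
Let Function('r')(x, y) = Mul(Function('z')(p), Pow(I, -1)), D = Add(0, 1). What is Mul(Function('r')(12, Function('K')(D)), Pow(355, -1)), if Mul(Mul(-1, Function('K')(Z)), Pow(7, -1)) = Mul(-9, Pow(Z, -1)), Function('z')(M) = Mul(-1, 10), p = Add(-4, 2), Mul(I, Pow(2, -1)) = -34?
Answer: Rational(1, 2414) ≈ 0.00041425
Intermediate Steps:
D = 1
I = -68 (I = Mul(2, -34) = -68)
p = -2
Function('z')(M) = -10
Function('K')(Z) = Mul(63, Pow(Z, -1)) (Function('K')(Z) = Mul(-7, Mul(-9, Pow(Z, -1))) = Mul(63, Pow(Z, -1)))
Function('r')(x, y) = Rational(5, 34) (Function('r')(x, y) = Mul(-10, Pow(-68, -1)) = Mul(-10, Rational(-1, 68)) = Rational(5, 34))
Mul(Function('r')(12, Function('K')(D)), Pow(355, -1)) = Mul(Rational(5, 34), Pow(355, -1)) = Mul(Rational(5, 34), Rational(1, 355)) = Rational(1, 2414)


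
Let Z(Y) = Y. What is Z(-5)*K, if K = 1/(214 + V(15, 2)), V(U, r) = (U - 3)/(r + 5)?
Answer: -7/302 ≈ -0.023179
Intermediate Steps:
V(U, r) = (-3 + U)/(5 + r)
K = 7/1510 (K = 1/(214 + (-3 + 15)/(5 + 2)) = 1/(214 + 12/7) = 1/(1510/7) = 7/1510 ≈ 0.0046358)
Z(-5)*K = -5*7/1510 = -7/302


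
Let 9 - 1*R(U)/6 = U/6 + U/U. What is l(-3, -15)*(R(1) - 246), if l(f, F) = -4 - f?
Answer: 199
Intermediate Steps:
R(U) = 48 - U (R(U) = 54 - 6*(U/6 + U/U) = 54 - 6*(U*(⅙) + 1) = 54 - 6*(U/6 + 1) = 54 - 6*(1 + U/6) = 54 + (-6 - U) = 48 - U)
l(-3, -15)*(R(1) - 246) = (-4 - 1*(-3))*((48 - 1*1) - 246) = (-4 + 3)*((48 - 1) - 246) = -(47 - 246) = -1*(-199) = 199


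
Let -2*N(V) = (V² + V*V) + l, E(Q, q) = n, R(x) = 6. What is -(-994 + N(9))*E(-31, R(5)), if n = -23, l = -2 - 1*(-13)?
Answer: -49703/2 ≈ -24852.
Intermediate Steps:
l = 11 (l = -2 + 13 = 11)
E(Q, q) = -23
N(V) = -11/2 - V² (N(V) = -((V² + V*V) + 11)/2 = -((V² + V²) + 11)/2 = -(2*V² + 11)/2 = -(11 + 2*V²)/2 = -11/2 - V²)
-(-994 + N(9))*E(-31, R(5)) = -(-994 + (-11/2 - 1*9²))*(-23) = -(-994 + (-11/2 - 1*81))*(-23) = -(-994 + (-11/2 - 81))*(-23) = -(-994 - 173/2)*(-23) = -(-2161)*(-23)/2 = -1*49703/2 = -49703/2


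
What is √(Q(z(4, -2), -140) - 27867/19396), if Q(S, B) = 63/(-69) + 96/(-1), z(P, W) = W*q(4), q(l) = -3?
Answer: 5*I*√195728212095/223054 ≈ 9.9171*I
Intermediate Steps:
z(P, W) = -3*W (z(P, W) = W*(-3) = -3*W)
Q(S, B) = -2229/23 (Q(S, B) = 63*(-1/69) + 96*(-1) = -21/23 - 96 = -2229/23)
√(Q(z(4, -2), -140) - 27867/19396) = √(-2229/23 - 27867/19396) = √(-43874625/446108) = 5*I*√195728212095/223054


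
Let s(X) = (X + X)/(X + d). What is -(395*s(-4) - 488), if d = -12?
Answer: 581/2 ≈ 290.50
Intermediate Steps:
s(X) = 2*X/(-12 + X) (s(X) = (X + X)/(X - 12) = (2*X)/(-12 + X) = 2*X/(-12 + X))
-(395*s(-4) - 488) = -(395*(2*(-4)/(-12 - 4)) - 488) = -(395*(2*(-4)/(-16)) - 488) = -(395*(2*(-4)*(-1/16)) - 488) = -(395*(½) - 488) = -(395/2 - 488) = -1*(-581/2) = 581/2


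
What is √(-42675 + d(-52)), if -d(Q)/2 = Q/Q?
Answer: I*√42677 ≈ 206.58*I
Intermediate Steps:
d(Q) = -2 (d(Q) = -2*Q/Q = -2*1 = -2)
√(-42675 + d(-52)) = √(-42675 - 2) = √(-42677) = I*√42677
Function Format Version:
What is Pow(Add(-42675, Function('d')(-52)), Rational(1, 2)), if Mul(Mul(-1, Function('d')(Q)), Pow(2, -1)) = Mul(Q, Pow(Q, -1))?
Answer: Mul(I, Pow(42677, Rational(1, 2))) ≈ Mul(206.58, I)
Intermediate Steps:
Function('d')(Q) = -2 (Function('d')(Q) = Mul(-2, Mul(Q, Pow(Q, -1))) = Mul(-2, 1) = -2)
Pow(Add(-42675, Function('d')(-52)), Rational(1, 2)) = Pow(Add(-42675, -2), Rational(1, 2)) = Pow(-42677, Rational(1, 2)) = Mul(I, Pow(42677, Rational(1, 2)))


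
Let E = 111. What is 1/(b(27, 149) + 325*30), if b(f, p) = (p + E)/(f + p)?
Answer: 44/429065 ≈ 0.00010255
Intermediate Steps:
b(f, p) = (111 + p)/(f + p) (b(f, p) = (p + 111)/(f + p) = (111 + p)/(f + p))
1/(b(27, 149) + 325*30) = 1/((111 + 149)/(27 + 149) + 325*30) = 1/(260/176 + 9750) = 1/((1/176)*260 + 9750) = 1/(65/44 + 9750) = 1/(429065/44) = 44/429065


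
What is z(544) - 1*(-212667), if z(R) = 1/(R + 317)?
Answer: 183106288/861 ≈ 2.1267e+5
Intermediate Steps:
z(R) = 1/(317 + R)
z(544) - 1*(-212667) = 1/(317 + 544) - 1*(-212667) = 1/861 + 212667 = 183106288/861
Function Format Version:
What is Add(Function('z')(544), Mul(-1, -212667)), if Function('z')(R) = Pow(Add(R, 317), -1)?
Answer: Rational(183106288, 861) ≈ 2.1267e+5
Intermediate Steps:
Function('z')(R) = Pow(Add(317, R), -1)
Add(Function('z')(544), Mul(-1, -212667)) = Add(Pow(Add(317, 544), -1), Mul(-1, -212667)) = Add(Pow(861, -1), 212667) = Add(Rational(1, 861), 212667) = Rational(183106288, 861)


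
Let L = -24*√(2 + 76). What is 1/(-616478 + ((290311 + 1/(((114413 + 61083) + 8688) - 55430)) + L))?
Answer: -5407063618037418/1763604974264338652041 + 397862220384*√78/1763604974264338652041 ≈ -3.0639e-6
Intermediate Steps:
L = -24*√78 ≈ -211.96
1/(-616478 + ((290311 + 1/(((114413 + 61083) + 8688) - 55430)) + L)) = 1/(-616478 + ((290311 + 1/(((114413 + 61083) + 8688) - 55430)) - 24*√78)) = 1/(-616478 + ((290311 + 1/((175496 + 8688) - 55430)) - 24*√78)) = 1/(-616478 + ((290311 + 1/(184184 - 55430)) - 24*√78)) = 1/(-616478 + ((290311 + 1/128754) - 24*√78)) = 1/(-616478 + (37378702495/128754 - 24*√78)) = 1/(-41995305917/128754 - 24*√78)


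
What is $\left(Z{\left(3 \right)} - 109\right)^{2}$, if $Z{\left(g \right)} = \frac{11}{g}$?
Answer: $\frac{99856}{9} \approx 11095.0$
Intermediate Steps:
$\left(Z{\left(3 \right)} - 109\right)^{2} = \left(\frac{11}{3} - 109\right)^{2} = \left(- \frac{316}{3}\right)^{2} = \frac{99856}{9}$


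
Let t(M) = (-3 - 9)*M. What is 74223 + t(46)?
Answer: 73671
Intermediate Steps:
t(M) = -12*M
74223 + t(46) = 74223 - 12*46 = 74223 - 552 = 73671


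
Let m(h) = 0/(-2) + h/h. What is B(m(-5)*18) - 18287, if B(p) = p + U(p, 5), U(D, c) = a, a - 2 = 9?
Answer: -18258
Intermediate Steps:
a = 11 (a = 2 + 9 = 11)
U(D, c) = 11
m(h) = 1 (m(h) = 0*(-½) + 1 = 0 + 1 = 1)
B(p) = 11 + p (B(p) = p + 11 = 11 + p)
B(m(-5)*18) - 18287 = (11 + 1*18) - 18287 = (11 + 18) - 18287 = 29 - 18287 = -18258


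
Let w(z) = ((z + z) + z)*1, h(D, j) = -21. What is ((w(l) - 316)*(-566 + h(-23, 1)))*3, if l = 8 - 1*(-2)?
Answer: 503646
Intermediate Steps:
l = 10 (l = 8 + 2 = 10)
w(z) = 3*z (w(z) = (2*z + z)*1 = (3*z)*1 = 3*z)
((w(l) - 316)*(-566 + h(-23, 1)))*3 = ((3*10 - 316)*(-566 - 21))*3 = ((30 - 316)*(-587))*3 = -286*(-587)*3 = 167882*3 = 503646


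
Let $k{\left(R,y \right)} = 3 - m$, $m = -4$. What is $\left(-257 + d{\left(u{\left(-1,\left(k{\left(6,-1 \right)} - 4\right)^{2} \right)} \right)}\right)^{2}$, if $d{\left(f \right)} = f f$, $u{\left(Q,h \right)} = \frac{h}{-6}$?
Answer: $\frac{1038361}{16} \approx 64898.0$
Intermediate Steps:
$k{\left(R,y \right)} = 7$ ($k{\left(R,y \right)} = 3 - -4 = 3 + 4 = 7$)
$u{\left(Q,h \right)} = - \frac{h}{6}$ ($u{\left(Q,h \right)} = h \left(- \frac{1}{6}\right) = - \frac{h}{6}$)
$d{\left(f \right)} = f^{2}$
$\left(-257 + d{\left(u{\left(-1,\left(k{\left(6,-1 \right)} - 4\right)^{2} \right)} \right)}\right)^{2} = \left(-257 + \left(- \frac{\left(7 - 4\right)^{2}}{6}\right)^{2}\right)^{2} = \left(-257 + \left(- \frac{3^{2}}{6}\right)^{2}\right)^{2} = \left(-257 + \left(\left(- \frac{1}{6}\right) 9\right)^{2}\right)^{2} = \left(-257 + \left(- \frac{3}{2}\right)^{2}\right)^{2} = \left(-257 + \frac{9}{4}\right)^{2} = \left(- \frac{1019}{4}\right)^{2} = \frac{1038361}{16}$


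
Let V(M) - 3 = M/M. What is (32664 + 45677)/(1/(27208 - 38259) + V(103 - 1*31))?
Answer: 865746391/44203 ≈ 19586.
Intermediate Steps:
V(M) = 4 (V(M) = 3 + M/M = 3 + 1 = 4)
(32664 + 45677)/(1/(27208 - 38259) + V(103 - 1*31)) = (32664 + 45677)/(1/(27208 - 38259) + 4) = 78341/(1/(-11051) + 4) = 78341/(-1/11051 + 4) = 78341/(44203/11051) = 78341*(11051/44203) = 865746391/44203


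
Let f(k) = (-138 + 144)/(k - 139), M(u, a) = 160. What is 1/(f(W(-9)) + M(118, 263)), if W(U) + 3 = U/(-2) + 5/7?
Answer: 1915/306316 ≈ 0.0062517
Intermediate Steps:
W(U) = -16/7 - U/2 (W(U) = -3 + (U/(-2) + 5/7) = -3 + (U*(-½) + 5*(⅐)) = -3 + (-U/2 + 5/7) = -3 + (5/7 - U/2) = -16/7 - U/2)
f(k) = 6/(-139 + k)
1/(f(W(-9)) + M(118, 263)) = 1/(6/(-139 + (-16/7 - ½*(-9))) + 160) = 1/(6/(-139 + (-16/7 + 9/2)) + 160) = 1/(6/(-139 + 31/14) + 160) = 1/(6/(-1915/14) + 160) = 1/(6*(-14/1915) + 160) = 1/(-84/1915 + 160) = 1/(306316/1915) = 1915/306316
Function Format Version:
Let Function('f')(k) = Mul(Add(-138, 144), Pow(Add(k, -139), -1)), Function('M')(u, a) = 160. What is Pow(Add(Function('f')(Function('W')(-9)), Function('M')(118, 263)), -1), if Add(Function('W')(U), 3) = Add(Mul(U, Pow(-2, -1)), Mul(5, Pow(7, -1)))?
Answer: Rational(1915, 306316) ≈ 0.0062517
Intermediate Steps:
Function('W')(U) = Add(Rational(-16, 7), Mul(Rational(-1, 2), U)) (Function('W')(U) = Add(-3, Add(Mul(U, Pow(-2, -1)), Mul(5, Pow(7, -1)))) = Add(-3, Add(Mul(U, Rational(-1, 2)), Mul(5, Rational(1, 7)))) = Add(-3, Add(Mul(Rational(-1, 2), U), Rational(5, 7))) = Add(-3, Add(Rational(5, 7), Mul(Rational(-1, 2), U))) = Add(Rational(-16, 7), Mul(Rational(-1, 2), U)))
Function('f')(k) = Mul(6, Pow(Add(-139, k), -1))
Pow(Add(Function('f')(Function('W')(-9)), Function('M')(118, 263)), -1) = Pow(Add(Mul(6, Pow(Add(-139, Add(Rational(-16, 7), Mul(Rational(-1, 2), -9))), -1)), 160), -1) = Pow(Add(Mul(6, Pow(Add(-139, Add(Rational(-16, 7), Rational(9, 2))), -1)), 160), -1) = Pow(Add(Mul(6, Pow(Add(-139, Rational(31, 14)), -1)), 160), -1) = Pow(Add(Mul(6, Pow(Rational(-1915, 14), -1)), 160), -1) = Pow(Add(Mul(6, Rational(-14, 1915)), 160), -1) = Pow(Add(Rational(-84, 1915), 160), -1) = Pow(Rational(306316, 1915), -1) = Rational(1915, 306316)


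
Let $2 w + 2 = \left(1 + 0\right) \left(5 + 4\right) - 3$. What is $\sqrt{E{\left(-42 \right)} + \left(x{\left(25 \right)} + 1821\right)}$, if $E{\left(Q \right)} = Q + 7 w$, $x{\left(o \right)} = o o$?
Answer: $\sqrt{2418} \approx 49.173$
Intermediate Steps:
$x{\left(o \right)} = o^{2}$
$w = 2$ ($w = -1 + \frac{\left(1 + 0\right) \left(5 + 4\right) - 3}{2} = -1 + \frac{1 \cdot 9 - 3}{2} = -1 + \frac{9 - 3}{2} = -1 + \frac{1}{2} \cdot 6 = -1 + 3 = 2$)
$E{\left(Q \right)} = 14 + Q$ ($E{\left(Q \right)} = Q + 7 \cdot 2 = Q + 14 = 14 + Q$)
$\sqrt{E{\left(-42 \right)} + \left(x{\left(25 \right)} + 1821\right)} = \sqrt{\left(14 - 42\right) + \left(25^{2} + 1821\right)} = \sqrt{-28 + \left(625 + 1821\right)} = \sqrt{-28 + 2446} = \sqrt{2418}$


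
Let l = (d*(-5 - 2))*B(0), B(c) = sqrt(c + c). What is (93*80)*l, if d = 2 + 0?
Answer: 0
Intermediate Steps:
B(c) = sqrt(2)*sqrt(c) (B(c) = sqrt(2*c) = sqrt(2)*sqrt(c))
d = 2
l = 0 (l = (2*(-5 - 2))*(sqrt(2)*sqrt(0)) = (2*(-7))*(sqrt(2)*0) = -14*0 = 0)
(93*80)*l = (93*80)*0 = 7440*0 = 0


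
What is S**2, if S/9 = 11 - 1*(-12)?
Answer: 42849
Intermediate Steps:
S = 207 (S = 9*(11 - 1*(-12)) = 9*(11 + 12) = 9*23 = 207)
S**2 = 207**2 = 42849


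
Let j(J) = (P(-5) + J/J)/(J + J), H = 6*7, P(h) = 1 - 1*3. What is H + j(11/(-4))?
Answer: 464/11 ≈ 42.182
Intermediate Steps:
P(h) = -2 (P(h) = 1 - 3 = -2)
H = 42
j(J) = -1/(2*J) (j(J) = (-2 + J/J)/(J + J) = (-2 + 1)/((2*J)) = -1/(2*J))
H + j(11/(-4)) = 42 - 1/(2*(11/(-4))) = 42 - 1/(2*(11*(-¼))) = 42 - 1/(2*(-11/4)) = 42 - ½*(-4/11) = 42 + 2/11 = 464/11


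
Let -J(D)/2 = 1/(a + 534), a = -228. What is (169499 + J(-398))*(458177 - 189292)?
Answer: 6973087739210/153 ≈ 4.5576e+10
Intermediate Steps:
J(D) = -1/153 (J(D) = -2/(-228 + 534) = -2/306 = -2*1/306 = -1/153)
(169499 + J(-398))*(458177 - 189292) = (169499 - 1/153)*(458177 - 189292) = (25933346/153)*268885 = 6973087739210/153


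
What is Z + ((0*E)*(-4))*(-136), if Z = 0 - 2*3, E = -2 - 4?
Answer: -6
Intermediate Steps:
E = -6
Z = -6 (Z = 0 - 6 = -6)
Z + ((0*E)*(-4))*(-136) = -6 + ((0*(-6))*(-4))*(-136) = -6 + (0*(-4))*(-136) = -6 + 0*(-136) = -6 + 0 = -6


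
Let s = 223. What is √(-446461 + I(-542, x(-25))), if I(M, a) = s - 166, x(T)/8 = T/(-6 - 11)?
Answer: 2*I*√111601 ≈ 668.13*I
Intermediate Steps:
x(T) = -8*T/17 (x(T) = 8*(T/(-6 - 11)) = 8*(T/(-17)) = 8*(T*(-1/17)) = 8*(-T/17) = -8*T/17)
I(M, a) = 57 (I(M, a) = 223 - 166 = 57)
√(-446461 + I(-542, x(-25))) = √(-446461 + 57) = √(-446404) = 2*I*√111601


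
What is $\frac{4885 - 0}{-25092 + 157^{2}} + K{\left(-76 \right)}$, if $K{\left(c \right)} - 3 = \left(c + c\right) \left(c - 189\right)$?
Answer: $\frac{17840484}{443} \approx 40272.0$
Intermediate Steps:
$K{\left(c \right)} = 3 + 2 c \left(-189 + c\right)$ ($K{\left(c \right)} = 3 + \left(c + c\right) \left(c - 189\right) = 3 + 2 c \left(-189 + c\right)$)
$\frac{4885 - 0}{-25092 + 157^{2}} + K{\left(-76 \right)} = \frac{4885 - 0}{-25092 + 157^{2}} + \left(3 - -28728 + 2 \left(-76\right)^{2}\right) = \frac{4885 + 0}{-25092 + 24649} + \left(3 + 28728 + 2 \cdot 5776\right) = \frac{4885}{-443} + \left(3 + 28728 + 11552\right) = 4885 \left(- \frac{1}{443}\right) + 40283 = - \frac{4885}{443} + 40283 = \frac{17840484}{443}$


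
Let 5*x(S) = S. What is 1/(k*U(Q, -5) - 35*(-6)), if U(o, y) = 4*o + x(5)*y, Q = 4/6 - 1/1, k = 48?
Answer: -1/94 ≈ -0.010638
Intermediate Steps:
x(S) = S/5
Q = -1/3 (Q = 4*(1/6) - 1*1 = 2/3 - 1 = -1/3 ≈ -0.33333)
U(o, y) = y + 4*o (U(o, y) = 4*o + ((1/5)*5)*y = 4*o + 1*y = 4*o + y = y + 4*o)
1/(k*U(Q, -5) - 35*(-6)) = 1/(48*(-5 + 4*(-1/3)) - 35*(-6)) = 1/(48*(-5 - 4/3) + 210) = 1/(48*(-19/3) + 210) = 1/(-304 + 210) = 1/(-94) = -1/94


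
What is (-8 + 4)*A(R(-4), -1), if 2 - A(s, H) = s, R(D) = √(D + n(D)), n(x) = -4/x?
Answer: -8 + 4*I*√3 ≈ -8.0 + 6.9282*I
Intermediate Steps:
R(D) = √(D - 4/D)
A(s, H) = 2 - s
(-8 + 4)*A(R(-4), -1) = (-8 + 4)*(2 - √(-4 - 4/(-4))) = -4*(2 - √(-4 - 4*(-¼))) = -4*(2 - √(-4 + 1)) = -4*(2 - √(-3)) = -4*(2 - I*√3) = -8 + 4*I*√3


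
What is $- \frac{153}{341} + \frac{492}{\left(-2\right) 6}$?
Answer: $- \frac{14134}{341} \approx -41.449$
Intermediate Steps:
$- \frac{153}{341} + \frac{492}{\left(-2\right) 6} = \left(-153\right) \frac{1}{341} + \frac{492}{-12} = - \frac{153}{341} + 492 \left(- \frac{1}{12}\right) = - \frac{153}{341} - 41 = - \frac{14134}{341}$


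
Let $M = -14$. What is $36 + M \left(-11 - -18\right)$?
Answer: $-62$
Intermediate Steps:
$36 + M \left(-11 - -18\right) = 36 - 14 \left(-11 - -18\right) = 36 - 14 \left(-11 + 18\right) = 36 - 98 = -62$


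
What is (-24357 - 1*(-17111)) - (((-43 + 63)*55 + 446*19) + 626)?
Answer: -17446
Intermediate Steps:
(-24357 - 1*(-17111)) - (((-43 + 63)*55 + 446*19) + 626) = (-24357 + 17111) - ((20*55 + 8474) + 626) = -7246 - ((1100 + 8474) + 626) = -7246 - (9574 + 626) = -7246 - 1*10200 = -7246 - 10200 = -17446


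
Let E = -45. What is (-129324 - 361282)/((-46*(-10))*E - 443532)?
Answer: 245303/232116 ≈ 1.0568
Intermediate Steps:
(-129324 - 361282)/((-46*(-10))*E - 443532) = (-129324 - 361282)/(-46*(-10)*(-45) - 443532) = -490606/(460*(-45) - 443532) = -490606/(-20700 - 443532) = -490606/(-464232) = -490606*(-1/464232) = 245303/232116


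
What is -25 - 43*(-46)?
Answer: 1953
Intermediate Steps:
-25 - 43*(-46) = -25 + 1978 = 1953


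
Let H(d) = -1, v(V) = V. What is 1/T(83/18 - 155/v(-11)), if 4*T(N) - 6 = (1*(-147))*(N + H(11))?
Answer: -264/171349 ≈ -0.0015407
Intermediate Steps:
T(N) = 153/4 - 147*N/4 (T(N) = 3/2 + ((1*(-147))*(N - 1))/4 = 3/2 + (-147*(-1 + N))/4 = 3/2 + (147 - 147*N)/4 = 3/2 + (147/4 - 147*N/4) = 153/4 - 147*N/4)
1/T(83/18 - 155/v(-11)) = 1/(153/4 - 147*(83/18 - 155/(-11))/4) = 1/(153/4 - 147*(83*(1/18) - 155*(-1/11))/4) = 1/(153/4 - 147*(83/18 + 155/11)/4) = 1/(153/4 - 147/4*3703/198) = 1/(153/4 - 181447/264) = 1/(-171349/264) = -264/171349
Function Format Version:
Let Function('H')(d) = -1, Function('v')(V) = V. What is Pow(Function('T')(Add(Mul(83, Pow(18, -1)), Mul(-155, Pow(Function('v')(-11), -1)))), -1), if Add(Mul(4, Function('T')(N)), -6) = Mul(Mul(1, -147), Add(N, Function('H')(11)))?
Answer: Rational(-264, 171349) ≈ -0.0015407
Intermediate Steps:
Function('T')(N) = Add(Rational(153, 4), Mul(Rational(-147, 4), N)) (Function('T')(N) = Add(Rational(3, 2), Mul(Rational(1, 4), Mul(Mul(1, -147), Add(N, -1)))) = Add(Rational(3, 2), Mul(Rational(1, 4), Mul(-147, Add(-1, N)))) = Add(Rational(3, 2), Mul(Rational(1, 4), Add(147, Mul(-147, N)))) = Add(Rational(3, 2), Add(Rational(147, 4), Mul(Rational(-147, 4), N))) = Add(Rational(153, 4), Mul(Rational(-147, 4), N)))
Pow(Function('T')(Add(Mul(83, Pow(18, -1)), Mul(-155, Pow(Function('v')(-11), -1)))), -1) = Pow(Add(Rational(153, 4), Mul(Rational(-147, 4), Add(Mul(83, Pow(18, -1)), Mul(-155, Pow(-11, -1))))), -1) = Pow(Add(Rational(153, 4), Mul(Rational(-147, 4), Add(Mul(83, Rational(1, 18)), Mul(-155, Rational(-1, 11))))), -1) = Pow(Add(Rational(153, 4), Mul(Rational(-147, 4), Add(Rational(83, 18), Rational(155, 11)))), -1) = Pow(Add(Rational(153, 4), Mul(Rational(-147, 4), Rational(3703, 198))), -1) = Pow(Add(Rational(153, 4), Rational(-181447, 264)), -1) = Pow(Rational(-171349, 264), -1) = Rational(-264, 171349)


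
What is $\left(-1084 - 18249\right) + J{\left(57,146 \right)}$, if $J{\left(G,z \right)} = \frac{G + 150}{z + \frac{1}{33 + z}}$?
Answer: $- \frac{505230902}{26135} \approx -19332.0$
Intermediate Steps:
$J{\left(G,z \right)} = \frac{150 + G}{z + \frac{1}{33 + z}}$
$\left(-1084 - 18249\right) + J{\left(57,146 \right)} = \left(-1084 - 18249\right) + \frac{4950 + 33 \cdot 57 + 150 \cdot 146 + 57 \cdot 146}{1 + 146^{2} + 33 \cdot 146} = -19333 + \frac{4950 + 1881 + 21900 + 8322}{1 + 21316 + 4818} = -19333 + \frac{1}{26135} \cdot 37053 = -19333 + \frac{37053}{26135} = - \frac{505230902}{26135}$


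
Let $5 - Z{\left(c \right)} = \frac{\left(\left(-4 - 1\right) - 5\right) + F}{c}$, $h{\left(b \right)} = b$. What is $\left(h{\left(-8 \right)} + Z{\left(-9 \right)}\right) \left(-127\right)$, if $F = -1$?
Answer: $\frac{4826}{9} \approx 536.22$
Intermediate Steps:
$Z{\left(c \right)} = 5 + \frac{11}{c}$ ($Z{\left(c \right)} = 5 - \frac{\left(\left(-4 - 1\right) - 5\right) - 1}{c} = 5 - \frac{\left(-5 - 5\right) - 1}{c} = 5 - \frac{-10 - 1}{c} = 5 - - \frac{11}{c} = 5 + \frac{11}{c}$)
$\left(h{\left(-8 \right)} + Z{\left(-9 \right)}\right) \left(-127\right) = \left(-8 + \left(5 + \frac{11}{-9}\right)\right) \left(-127\right) = \left(-8 + \left(5 + 11 \left(- \frac{1}{9}\right)\right)\right) \left(-127\right) = \left(-8 + \left(5 - \frac{11}{9}\right)\right) \left(-127\right) = \left(-8 + \frac{34}{9}\right) \left(-127\right) = \left(- \frac{38}{9}\right) \left(-127\right) = \frac{4826}{9}$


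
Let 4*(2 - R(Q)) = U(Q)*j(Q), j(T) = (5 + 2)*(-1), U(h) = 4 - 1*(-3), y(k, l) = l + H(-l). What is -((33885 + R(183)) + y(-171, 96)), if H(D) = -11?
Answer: -135937/4 ≈ -33984.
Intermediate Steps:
y(k, l) = -11 + l (y(k, l) = l - 11 = -11 + l)
U(h) = 7 (U(h) = 4 + 3 = 7)
j(T) = -7 (j(T) = 7*(-1) = -7)
R(Q) = 57/4 (R(Q) = 2 - 7*(-7)/4 = 2 - 1/4*(-49) = 2 + 49/4 = 57/4)
-((33885 + R(183)) + y(-171, 96)) = -((33885 + 57/4) + (-11 + 96)) = -(135597/4 + 85) = -1*135937/4 = -135937/4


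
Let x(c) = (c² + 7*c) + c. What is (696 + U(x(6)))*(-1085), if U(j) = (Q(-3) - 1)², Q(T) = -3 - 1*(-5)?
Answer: -756245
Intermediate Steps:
Q(T) = 2 (Q(T) = -3 + 5 = 2)
x(c) = c² + 8*c
U(j) = 1 (U(j) = (2 - 1)² = 1² = 1)
(696 + U(x(6)))*(-1085) = (696 + 1)*(-1085) = 697*(-1085) = -756245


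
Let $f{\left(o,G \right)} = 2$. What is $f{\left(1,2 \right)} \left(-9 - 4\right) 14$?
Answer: $-364$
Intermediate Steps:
$f{\left(1,2 \right)} \left(-9 - 4\right) 14 = 2 \left(-9 - 4\right) 14 = 2 \left(-13\right) 14 = \left(-26\right) 14 = -364$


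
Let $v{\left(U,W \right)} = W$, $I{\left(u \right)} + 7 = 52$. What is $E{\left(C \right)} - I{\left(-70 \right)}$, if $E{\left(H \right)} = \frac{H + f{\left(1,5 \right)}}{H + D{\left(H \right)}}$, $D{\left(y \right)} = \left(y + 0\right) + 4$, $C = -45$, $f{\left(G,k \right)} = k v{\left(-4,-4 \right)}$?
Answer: $- \frac{3805}{86} \approx -44.244$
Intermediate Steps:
$I{\left(u \right)} = 45$ ($I{\left(u \right)} = -7 + 52 = 45$)
$f{\left(G,k \right)} = - 4 k$ ($f{\left(G,k \right)} = k \left(-4\right) = - 4 k$)
$D{\left(y \right)} = 4 + y$ ($D{\left(y \right)} = y + 4 = 4 + y$)
$E{\left(H \right)} = \frac{-20 + H}{4 + 2 H}$ ($E{\left(H \right)} = \frac{H - 20}{H + \left(4 + H\right)} = \frac{H - 20}{4 + 2 H} = \frac{-20 + H}{4 + 2 H}$)
$E{\left(C \right)} - I{\left(-70 \right)} = \frac{-20 - 45}{2 \left(2 - 45\right)} - 45 = \frac{1}{2} \frac{1}{-43} \left(-65\right) - 45 = \frac{1}{2} \left(- \frac{1}{43}\right) \left(-65\right) - 45 = \frac{65}{86} - 45 = - \frac{3805}{86}$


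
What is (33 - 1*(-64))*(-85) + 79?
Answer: -8166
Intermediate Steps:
(33 - 1*(-64))*(-85) + 79 = (33 + 64)*(-85) + 79 = 97*(-85) + 79 = -8245 + 79 = -8166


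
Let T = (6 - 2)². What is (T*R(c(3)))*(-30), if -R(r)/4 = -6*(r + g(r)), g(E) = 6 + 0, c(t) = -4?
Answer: -23040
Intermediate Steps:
g(E) = 6
R(r) = 144 + 24*r (R(r) = -(-24)*(r + 6) = -(-24)*(6 + r) = -4*(-36 - 6*r) = 144 + 24*r)
T = 16 (T = 4² = 16)
(T*R(c(3)))*(-30) = (16*(144 + 24*(-4)))*(-30) = (16*(144 - 96))*(-30) = (16*48)*(-30) = 768*(-30) = -23040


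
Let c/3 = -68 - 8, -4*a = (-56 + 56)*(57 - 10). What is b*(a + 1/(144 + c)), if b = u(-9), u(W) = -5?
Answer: 5/84 ≈ 0.059524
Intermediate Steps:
b = -5
a = 0 (a = -(-56 + 56)*(57 - 10)/4 = -0*47 = -¼*0 = 0)
c = -228 (c = 3*(-68 - 8) = 3*(-76) = -228)
b*(a + 1/(144 + c)) = -5*(0 + 1/(144 - 228)) = -5*(0 + 1/(-84)) = -5*(0 - 1/84) = -5*(-1/84) = 5/84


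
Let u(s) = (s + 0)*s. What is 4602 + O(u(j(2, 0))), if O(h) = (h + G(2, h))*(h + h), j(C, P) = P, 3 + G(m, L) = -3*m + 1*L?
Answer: 4602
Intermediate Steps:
G(m, L) = -3 + L - 3*m (G(m, L) = -3 + (-3*m + 1*L) = -3 + (-3*m + L) = -3 + (L - 3*m) = -3 + L - 3*m)
u(s) = s² (u(s) = s*s = s²)
O(h) = 2*h*(-9 + 2*h) (O(h) = (h + (-3 + h - 3*2))*(h + h) = (h + (-3 + h - 6))*(2*h) = (h + (-9 + h))*(2*h) = (-9 + 2*h)*(2*h) = 2*h*(-9 + 2*h))
4602 + O(u(j(2, 0))) = 4602 + 2*0²*(-9 + 2*0²) = 4602 + 2*0*(-9 + 2*0) = 4602 + 2*0*(-9 + 0) = 4602 + 2*0*(-9) = 4602 + 0 = 4602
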